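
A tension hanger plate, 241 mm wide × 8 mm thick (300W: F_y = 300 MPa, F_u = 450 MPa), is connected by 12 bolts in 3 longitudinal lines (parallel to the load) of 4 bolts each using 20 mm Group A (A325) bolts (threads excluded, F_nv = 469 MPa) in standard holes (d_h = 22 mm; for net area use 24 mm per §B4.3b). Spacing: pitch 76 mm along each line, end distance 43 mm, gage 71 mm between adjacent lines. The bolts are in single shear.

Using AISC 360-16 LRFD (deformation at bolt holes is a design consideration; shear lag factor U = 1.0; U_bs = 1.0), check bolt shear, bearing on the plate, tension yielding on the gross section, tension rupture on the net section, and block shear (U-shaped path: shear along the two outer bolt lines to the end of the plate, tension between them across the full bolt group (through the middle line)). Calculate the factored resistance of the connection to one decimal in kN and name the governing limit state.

456.3 kN (net-section rupture governs)

Bolt shear: A_b = π(20)²/4 = 314.16 mm². φR_n = 0.75 × 469 × 314.16 × 12 × 1 = 1326.1 kN.
Bearing (8 mm plate, F_u = 450 MPa): end bolts L_c = 43 − 22/2 = 32, R_n = min(1.2×32×8×450, 2.4×20×8×450) = 138.24 kN/bolt; interior L_c = 76 − 22 = 54, R_n = 172.8 kN/bolt. φR_n = 0.75 × (3×138.24 + 9×172.8) = 1477.4 kN.
Tension yield (gross): A_g = 241×8 = 1928 mm². φR_n = 0.90 × 300 × 1928 = 520.6 kN.
Tension rupture (net): A_n = (241 − 3×24)×8 = 1352 mm² (U = 1.0, A_e = A_n). φR_n = 0.75 × 450 × 1352 = 456.3 kN.
Block shear: shear path 2×[43+3×76] = 2×271 mm, A_gv = 4336, A_nv = 2×(271 − 3.5×24)×8 = 2992 mm²; tension across gage: (142 − 2×24)×8 = 752 mm². R_n = min(0.6×450×2992, 0.6×300×4336) + 1.0×450×752 = min(807.84, 780.48) + 338.4 = 1118.9 kN. φR_n = 0.75 × 1118.9 = 839.2 kN.
Governing: min(1326.1, 1477.4, 520.6, 456.3, 839.2) = 456.3 kN → net-section rupture.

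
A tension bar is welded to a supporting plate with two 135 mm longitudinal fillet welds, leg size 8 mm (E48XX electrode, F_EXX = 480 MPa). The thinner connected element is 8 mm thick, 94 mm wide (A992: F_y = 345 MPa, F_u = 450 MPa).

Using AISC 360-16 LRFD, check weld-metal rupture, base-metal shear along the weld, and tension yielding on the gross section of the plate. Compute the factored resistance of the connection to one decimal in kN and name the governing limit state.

233.5 kN (gross-section yield governs)

Weld metal: throat = 0.707×8 = 5.656 mm, L = 2×135 = 270 mm. φR_n = 0.75 × 0.6 × 480 × 5.656 × 270 = 329.9 kN.
Base metal shear (8 mm plate): yield φR_n = 1.0×0.6×345×8×270 = 447.1 kN; rupture φR_n = 0.75×0.6×450×8×270 = 437.4 kN; take 437.4 kN (rupture).
Tension yield (gross): A_g = 94×8 = 752 mm². φR_n = 0.90 × 345 × 752 = 233.5 kN.
Governing: min(329.9, 437.4, 233.5) = 233.5 kN → gross-section yield.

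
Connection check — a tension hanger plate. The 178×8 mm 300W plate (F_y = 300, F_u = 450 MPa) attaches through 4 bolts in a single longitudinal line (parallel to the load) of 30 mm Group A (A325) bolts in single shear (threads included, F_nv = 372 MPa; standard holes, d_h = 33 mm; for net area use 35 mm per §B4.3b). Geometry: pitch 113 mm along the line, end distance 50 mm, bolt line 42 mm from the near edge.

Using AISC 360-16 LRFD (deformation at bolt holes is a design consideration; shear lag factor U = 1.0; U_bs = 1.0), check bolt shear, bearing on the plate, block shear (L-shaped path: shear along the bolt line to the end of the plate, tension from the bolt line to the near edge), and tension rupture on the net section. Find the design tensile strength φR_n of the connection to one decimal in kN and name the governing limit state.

Bolt shear: A_b = π(30)²/4 = 706.86 mm². φR_n = 0.75 × 372 × 706.86 × 4 × 1 = 788.9 kN.
Bearing (8 mm plate, F_u = 450 MPa): end bolts L_c = 50 − 33/2 = 33.5, R_n = min(1.2×33.5×8×450, 2.4×30×8×450) = 144.72 kN/bolt; interior L_c = 113 − 33 = 80, R_n = 259.2 kN/bolt. φR_n = 0.75 × (1×144.72 + 3×259.2) = 691.7 kN.
Block shear: shear path 1×[50+3×113] = 1×389 mm, A_gv = 3112, A_nv = 1×(389 − 3.5×35)×8 = 2132 mm²; tension to near edge: (42 − 0.5×35)×8 = 196 mm². R_n = min(0.6×450×2132, 0.6×300×3112) + 1.0×450×196 = min(575.64, 560.16) + 88.2 = 648.36 kN. φR_n = 0.75 × 648.36 = 486.3 kN.
Tension rupture (net): A_n = (178 − 1×35)×8 = 1144 mm² (U = 1.0, A_e = A_n). φR_n = 0.75 × 450 × 1144 = 386.1 kN.
Governing: min(788.9, 691.7, 486.3, 386.1) = 386.1 kN → net-section rupture.

386.1 kN (net-section rupture governs)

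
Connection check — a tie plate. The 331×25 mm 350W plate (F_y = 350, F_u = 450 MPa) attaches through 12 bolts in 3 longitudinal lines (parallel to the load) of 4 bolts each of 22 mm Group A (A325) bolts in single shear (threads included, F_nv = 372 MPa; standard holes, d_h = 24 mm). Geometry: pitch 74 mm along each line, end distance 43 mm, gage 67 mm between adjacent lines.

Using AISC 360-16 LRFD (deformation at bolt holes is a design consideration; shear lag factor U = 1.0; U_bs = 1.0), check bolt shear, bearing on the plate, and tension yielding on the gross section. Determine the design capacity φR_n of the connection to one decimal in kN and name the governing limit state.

Bolt shear: A_b = π(22)²/4 = 380.13 mm². φR_n = 0.75 × 372 × 380.13 × 12 × 1 = 1272.7 kN.
Bearing (25 mm plate, F_u = 450 MPa): end bolts L_c = 43 − 24/2 = 31, R_n = min(1.2×31×25×450, 2.4×22×25×450) = 418.5 kN/bolt; interior L_c = 74 − 24 = 50, R_n = 594 kN/bolt. φR_n = 0.75 × (3×418.5 + 9×594) = 4951.1 kN.
Tension yield (gross): A_g = 331×25 = 8275 mm². φR_n = 0.90 × 350 × 8275 = 2606.6 kN.
Governing: min(1272.7, 4951.1, 2606.6) = 1272.7 kN → bolt shear.

1272.7 kN (bolt shear governs)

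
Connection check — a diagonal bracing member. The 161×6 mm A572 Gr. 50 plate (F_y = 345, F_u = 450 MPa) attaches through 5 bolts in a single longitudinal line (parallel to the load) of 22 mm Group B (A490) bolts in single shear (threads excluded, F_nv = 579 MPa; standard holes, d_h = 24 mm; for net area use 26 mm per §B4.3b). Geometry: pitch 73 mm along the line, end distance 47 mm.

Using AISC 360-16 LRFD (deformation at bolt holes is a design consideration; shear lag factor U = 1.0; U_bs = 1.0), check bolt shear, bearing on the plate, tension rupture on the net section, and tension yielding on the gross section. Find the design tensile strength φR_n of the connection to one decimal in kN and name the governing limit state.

273.4 kN (net-section rupture governs)

Bolt shear: A_b = π(22)²/4 = 380.13 mm². φR_n = 0.75 × 579 × 380.13 × 5 × 1 = 825.4 kN.
Bearing (6 mm plate, F_u = 450 MPa): end bolts L_c = 47 − 24/2 = 35, R_n = min(1.2×35×6×450, 2.4×22×6×450) = 113.4 kN/bolt; interior L_c = 73 − 24 = 49, R_n = 142.56 kN/bolt. φR_n = 0.75 × (1×113.4 + 4×142.56) = 512.7 kN.
Tension rupture (net): A_n = (161 − 1×26)×6 = 810 mm² (U = 1.0, A_e = A_n). φR_n = 0.75 × 450 × 810 = 273.4 kN.
Tension yield (gross): A_g = 161×6 = 966 mm². φR_n = 0.90 × 345 × 966 = 299.9 kN.
Governing: min(825.4, 512.7, 273.4, 299.9) = 273.4 kN → net-section rupture.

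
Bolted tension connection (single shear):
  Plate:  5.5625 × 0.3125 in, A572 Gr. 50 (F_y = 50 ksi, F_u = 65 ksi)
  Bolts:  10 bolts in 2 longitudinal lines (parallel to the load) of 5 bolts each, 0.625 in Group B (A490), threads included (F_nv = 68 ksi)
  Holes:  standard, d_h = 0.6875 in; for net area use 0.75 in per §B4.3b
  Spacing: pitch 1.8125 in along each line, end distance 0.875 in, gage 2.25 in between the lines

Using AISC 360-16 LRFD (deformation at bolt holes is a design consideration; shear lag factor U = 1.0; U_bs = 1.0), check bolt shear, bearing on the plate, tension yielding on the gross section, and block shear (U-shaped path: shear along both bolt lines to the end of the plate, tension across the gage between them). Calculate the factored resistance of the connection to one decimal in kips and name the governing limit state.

Bolt shear: A_b = π(0.625)²/4 = 0.3068 in². φR_n = 0.75 × 68 × 0.3068 × 10 × 1 = 156.5 kips.
Bearing (0.3125 in plate, F_u = 65 ksi): end bolts L_c = 0.875 − 0.6875/2 = 0.53125, R_n = min(1.2×0.53125×0.3125×65, 2.4×0.625×0.3125×65) = 12.949 kips/bolt; interior L_c = 1.8125 − 0.6875 = 1.125, R_n = 27.422 kips/bolt. φR_n = 0.75 × (2×12.949 + 8×27.422) = 184.0 kips.
Tension yield (gross): A_g = 5.5625×0.3125 = 1.7383 in². φR_n = 0.90 × 50 × 1.7383 = 78.2 kips.
Block shear: shear path 2×[0.875+4×1.8125] = 2×8.125 in, A_gv = 5.0781, A_nv = 2×(8.125 − 4.5×0.75)×0.3125 = 2.9688 in²; tension across gage: (2.25 − 1×0.75)×0.3125 = 0.46875 in². R_n = min(0.6×65×2.9688, 0.6×50×5.0781) + 1.0×65×0.46875 = min(115.78, 152.34) + 30.469 = 146.25 kips. φR_n = 0.75 × 146.25 = 109.7 kips.
Governing: min(156.5, 184.0, 78.2, 109.7) = 78.2 kips → gross-section yield.

78.2 kips (gross-section yield governs)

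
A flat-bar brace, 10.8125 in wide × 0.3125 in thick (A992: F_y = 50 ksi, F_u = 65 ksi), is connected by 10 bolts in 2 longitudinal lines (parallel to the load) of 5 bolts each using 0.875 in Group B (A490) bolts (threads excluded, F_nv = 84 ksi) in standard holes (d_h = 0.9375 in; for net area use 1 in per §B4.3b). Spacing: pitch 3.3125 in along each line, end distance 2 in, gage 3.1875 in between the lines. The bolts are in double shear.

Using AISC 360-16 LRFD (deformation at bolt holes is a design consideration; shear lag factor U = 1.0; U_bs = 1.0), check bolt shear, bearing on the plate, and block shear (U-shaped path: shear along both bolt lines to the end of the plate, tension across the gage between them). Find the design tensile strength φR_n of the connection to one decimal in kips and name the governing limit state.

229.8 kips (block shear governs)

Bolt shear: A_b = π(0.875)²/4 = 0.60132 in². φR_n = 0.75 × 84 × 0.60132 × 10 × 2 = 757.7 kips.
Bearing (0.3125 in plate, F_u = 65 ksi): end bolts L_c = 2 − 0.9375/2 = 1.53125, R_n = min(1.2×1.53125×0.3125×65, 2.4×0.875×0.3125×65) = 37.324 kips/bolt; interior L_c = 3.3125 − 0.9375 = 2.375, R_n = 42.656 kips/bolt. φR_n = 0.75 × (2×37.324 + 8×42.656) = 311.9 kips.
Block shear: shear path 2×[2+4×3.3125] = 2×15.25 in, A_gv = 9.5313, A_nv = 2×(15.25 − 4.5×1)×0.3125 = 6.7188 in²; tension across gage: (3.1875 − 1×1)×0.3125 = 0.68359 in². R_n = min(0.6×65×6.7188, 0.6×50×9.5313) + 1.0×65×0.68359 = min(262.03, 285.94) + 44.433 = 306.46 kips. φR_n = 0.75 × 306.46 = 229.8 kips.
Governing: min(757.7, 311.9, 229.8) = 229.8 kips → block shear.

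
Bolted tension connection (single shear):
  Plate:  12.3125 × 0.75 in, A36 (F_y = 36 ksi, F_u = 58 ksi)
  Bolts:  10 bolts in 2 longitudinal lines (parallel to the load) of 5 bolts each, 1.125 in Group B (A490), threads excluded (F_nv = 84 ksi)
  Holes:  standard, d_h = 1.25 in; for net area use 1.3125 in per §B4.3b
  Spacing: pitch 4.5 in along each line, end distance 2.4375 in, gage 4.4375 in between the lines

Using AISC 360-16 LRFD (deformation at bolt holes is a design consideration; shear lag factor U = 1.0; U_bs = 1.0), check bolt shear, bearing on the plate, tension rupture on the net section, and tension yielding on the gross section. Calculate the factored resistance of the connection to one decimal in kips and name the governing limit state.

299.2 kips (gross-section yield governs)

Bolt shear: A_b = π(1.125)²/4 = 0.99402 in². φR_n = 0.75 × 84 × 0.99402 × 10 × 1 = 626.2 kips.
Bearing (0.75 in plate, F_u = 58 ksi): end bolts L_c = 2.4375 − 1.25/2 = 1.8125, R_n = min(1.2×1.8125×0.75×58, 2.4×1.125×0.75×58) = 94.613 kips/bolt; interior L_c = 4.5 − 1.25 = 3.25, R_n = 117.45 kips/bolt. φR_n = 0.75 × (2×94.613 + 8×117.45) = 846.6 kips.
Tension rupture (net): A_n = (12.3125 − 2×1.3125)×0.75 = 7.2656 in² (U = 1.0, A_e = A_n). φR_n = 0.75 × 58 × 7.2656 = 316.1 kips.
Tension yield (gross): A_g = 12.3125×0.75 = 9.2344 in². φR_n = 0.90 × 36 × 9.2344 = 299.2 kips.
Governing: min(626.2, 846.6, 316.1, 299.2) = 299.2 kips → gross-section yield.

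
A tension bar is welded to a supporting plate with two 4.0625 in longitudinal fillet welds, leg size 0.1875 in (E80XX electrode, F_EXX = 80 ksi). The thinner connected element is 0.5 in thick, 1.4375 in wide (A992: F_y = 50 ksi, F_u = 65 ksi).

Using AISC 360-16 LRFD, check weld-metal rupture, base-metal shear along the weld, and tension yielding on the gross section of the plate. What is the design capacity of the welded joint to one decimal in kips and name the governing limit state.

Weld metal: throat = 0.707×0.1875 = 0.13256 in, L = 2×4.0625 = 8.125 in. φR_n = 0.75 × 0.6 × 80 × 0.13256 × 8.125 = 38.8 kips.
Base metal shear (0.5 in plate): yield φR_n = 1.0×0.6×50×0.5×8.125 = 121.9 kips; rupture φR_n = 0.75×0.6×65×0.5×8.125 = 118.8 kips; take 118.8 kips (rupture).
Tension yield (gross): A_g = 1.4375×0.5 = 0.71875 in². φR_n = 0.90 × 50 × 0.71875 = 32.3 kips.
Governing: min(38.8, 118.8, 32.3) = 32.3 kips → gross-section yield.

32.3 kips (gross-section yield governs)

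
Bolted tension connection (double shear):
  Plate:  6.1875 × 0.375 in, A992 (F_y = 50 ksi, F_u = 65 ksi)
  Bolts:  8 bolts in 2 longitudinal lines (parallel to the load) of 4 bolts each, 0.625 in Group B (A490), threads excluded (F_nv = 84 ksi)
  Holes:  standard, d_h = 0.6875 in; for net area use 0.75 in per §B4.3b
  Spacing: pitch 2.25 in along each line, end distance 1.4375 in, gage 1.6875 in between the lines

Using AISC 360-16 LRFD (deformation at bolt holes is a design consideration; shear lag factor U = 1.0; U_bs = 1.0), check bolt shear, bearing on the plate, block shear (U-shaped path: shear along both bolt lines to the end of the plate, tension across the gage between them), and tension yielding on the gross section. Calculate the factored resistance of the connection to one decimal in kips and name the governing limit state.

104.4 kips (gross-section yield governs)

Bolt shear: A_b = π(0.625)²/4 = 0.3068 in². φR_n = 0.75 × 84 × 0.3068 × 8 × 2 = 309.3 kips.
Bearing (0.375 in plate, F_u = 65 ksi): end bolts L_c = 1.4375 − 0.6875/2 = 1.09375, R_n = min(1.2×1.09375×0.375×65, 2.4×0.625×0.375×65) = 31.992 kips/bolt; interior L_c = 2.25 − 0.6875 = 1.5625, R_n = 36.563 kips/bolt. φR_n = 0.75 × (2×31.992 + 6×36.563) = 212.5 kips.
Block shear: shear path 2×[1.4375+3×2.25] = 2×8.1875 in, A_gv = 6.1406, A_nv = 2×(8.1875 − 3.5×0.75)×0.375 = 4.1719 in²; tension across gage: (1.6875 − 1×0.75)×0.375 = 0.35156 in². R_n = min(0.6×65×4.1719, 0.6×50×6.1406) + 1.0×65×0.35156 = min(162.7, 184.22) + 22.851 = 185.55 kips. φR_n = 0.75 × 185.55 = 139.2 kips.
Tension yield (gross): A_g = 6.1875×0.375 = 2.3203 in². φR_n = 0.90 × 50 × 2.3203 = 104.4 kips.
Governing: min(309.3, 212.5, 139.2, 104.4) = 104.4 kips → gross-section yield.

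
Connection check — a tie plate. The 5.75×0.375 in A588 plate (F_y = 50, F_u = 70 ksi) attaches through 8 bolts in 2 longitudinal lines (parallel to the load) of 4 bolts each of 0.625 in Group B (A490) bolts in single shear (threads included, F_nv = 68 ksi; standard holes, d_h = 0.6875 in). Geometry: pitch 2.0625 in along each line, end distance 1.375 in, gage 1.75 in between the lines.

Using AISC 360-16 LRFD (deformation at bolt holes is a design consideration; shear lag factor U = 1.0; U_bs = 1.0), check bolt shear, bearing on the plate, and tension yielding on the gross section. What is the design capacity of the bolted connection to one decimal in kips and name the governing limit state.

97.0 kips (gross-section yield governs)

Bolt shear: A_b = π(0.625)²/4 = 0.3068 in². φR_n = 0.75 × 68 × 0.3068 × 8 × 1 = 125.2 kips.
Bearing (0.375 in plate, F_u = 70 ksi): end bolts L_c = 1.375 − 0.6875/2 = 1.03125, R_n = min(1.2×1.03125×0.375×70, 2.4×0.625×0.375×70) = 32.484 kips/bolt; interior L_c = 2.0625 − 0.6875 = 1.375, R_n = 39.375 kips/bolt. φR_n = 0.75 × (2×32.484 + 6×39.375) = 225.9 kips.
Tension yield (gross): A_g = 5.75×0.375 = 2.1563 in². φR_n = 0.90 × 50 × 2.1563 = 97.0 kips.
Governing: min(125.2, 225.9, 97.0) = 97.0 kips → gross-section yield.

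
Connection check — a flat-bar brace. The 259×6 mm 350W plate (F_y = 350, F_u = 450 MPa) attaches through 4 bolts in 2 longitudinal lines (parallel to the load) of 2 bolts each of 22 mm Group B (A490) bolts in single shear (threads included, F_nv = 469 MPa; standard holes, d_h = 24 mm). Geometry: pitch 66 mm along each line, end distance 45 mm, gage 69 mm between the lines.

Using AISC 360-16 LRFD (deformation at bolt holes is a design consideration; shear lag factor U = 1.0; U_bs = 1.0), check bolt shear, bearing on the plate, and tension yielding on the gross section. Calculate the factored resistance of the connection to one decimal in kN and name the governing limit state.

364.5 kN (bearing governs)

Bolt shear: A_b = π(22)²/4 = 380.13 mm². φR_n = 0.75 × 469 × 380.13 × 4 × 1 = 534.8 kN.
Bearing (6 mm plate, F_u = 450 MPa): end bolts L_c = 45 − 24/2 = 33, R_n = min(1.2×33×6×450, 2.4×22×6×450) = 106.92 kN/bolt; interior L_c = 66 − 24 = 42, R_n = 136.08 kN/bolt. φR_n = 0.75 × (2×106.92 + 2×136.08) = 364.5 kN.
Tension yield (gross): A_g = 259×6 = 1554 mm². φR_n = 0.90 × 350 × 1554 = 489.5 kN.
Governing: min(534.8, 364.5, 489.5) = 364.5 kN → bearing.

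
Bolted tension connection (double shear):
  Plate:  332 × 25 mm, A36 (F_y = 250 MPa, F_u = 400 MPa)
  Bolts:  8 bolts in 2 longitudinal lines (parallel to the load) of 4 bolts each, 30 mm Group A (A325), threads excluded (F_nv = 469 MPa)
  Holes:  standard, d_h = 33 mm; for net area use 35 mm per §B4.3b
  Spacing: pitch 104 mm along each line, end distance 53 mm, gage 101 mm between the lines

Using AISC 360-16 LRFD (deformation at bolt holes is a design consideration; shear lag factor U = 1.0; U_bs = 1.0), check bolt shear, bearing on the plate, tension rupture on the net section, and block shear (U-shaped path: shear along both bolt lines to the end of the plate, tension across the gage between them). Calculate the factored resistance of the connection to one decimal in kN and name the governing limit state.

Bolt shear: A_b = π(30)²/4 = 706.86 mm². φR_n = 0.75 × 469 × 706.86 × 8 × 2 = 3978.2 kN.
Bearing (25 mm plate, F_u = 400 MPa): end bolts L_c = 53 − 33/2 = 36.5, R_n = min(1.2×36.5×25×400, 2.4×30×25×400) = 438 kN/bolt; interior L_c = 104 − 33 = 71, R_n = 720 kN/bolt. φR_n = 0.75 × (2×438 + 6×720) = 3897.0 kN.
Tension rupture (net): A_n = (332 − 2×35)×25 = 6550 mm² (U = 1.0, A_e = A_n). φR_n = 0.75 × 400 × 6550 = 1965.0 kN.
Block shear: shear path 2×[53+3×104] = 2×365 mm, A_gv = 18250, A_nv = 2×(365 − 3.5×35)×25 = 12125 mm²; tension across gage: (101 − 1×35)×25 = 1650 mm². R_n = min(0.6×400×12125, 0.6×250×18250) + 1.0×400×1650 = min(2910, 2737.5) + 660 = 3397.5 kN. φR_n = 0.75 × 3397.5 = 2548.1 kN.
Governing: min(3978.2, 3897.0, 1965.0, 2548.1) = 1965.0 kN → net-section rupture.

1965.0 kN (net-section rupture governs)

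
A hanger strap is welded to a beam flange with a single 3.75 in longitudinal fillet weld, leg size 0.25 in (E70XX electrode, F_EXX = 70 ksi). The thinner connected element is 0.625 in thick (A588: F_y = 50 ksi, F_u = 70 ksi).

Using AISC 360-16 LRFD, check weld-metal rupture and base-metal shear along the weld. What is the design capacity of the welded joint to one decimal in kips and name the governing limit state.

20.9 kips (weld metal governs)

Weld metal: throat = 0.707×0.25 = 0.17675 in, L = 3.75 in. φR_n = 0.75 × 0.6 × 70 × 0.17675 × 3.75 = 20.9 kips.
Base metal shear (0.625 in plate): yield φR_n = 1.0×0.6×50×0.625×3.75 = 70.3 kips; rupture φR_n = 0.75×0.6×70×0.625×3.75 = 73.8 kips; take 70.3 kips (yield).
Governing: min(20.9, 70.3) = 20.9 kips → weld metal.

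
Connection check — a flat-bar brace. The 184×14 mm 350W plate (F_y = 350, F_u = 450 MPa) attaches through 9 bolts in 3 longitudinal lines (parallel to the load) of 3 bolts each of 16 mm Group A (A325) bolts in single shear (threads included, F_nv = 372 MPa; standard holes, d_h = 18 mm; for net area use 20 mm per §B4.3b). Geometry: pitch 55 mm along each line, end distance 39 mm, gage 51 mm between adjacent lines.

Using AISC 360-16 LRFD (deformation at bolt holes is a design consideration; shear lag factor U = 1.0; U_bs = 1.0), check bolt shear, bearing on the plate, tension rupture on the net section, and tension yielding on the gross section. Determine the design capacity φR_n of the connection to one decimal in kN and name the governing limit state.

504.9 kN (bolt shear governs)

Bolt shear: A_b = π(16)²/4 = 201.06 mm². φR_n = 0.75 × 372 × 201.06 × 9 × 1 = 504.9 kN.
Bearing (14 mm plate, F_u = 450 MPa): end bolts L_c = 39 − 18/2 = 30, R_n = min(1.2×30×14×450, 2.4×16×14×450) = 226.8 kN/bolt; interior L_c = 55 − 18 = 37, R_n = 241.92 kN/bolt. φR_n = 0.75 × (3×226.8 + 6×241.92) = 1598.9 kN.
Tension rupture (net): A_n = (184 − 3×20)×14 = 1736 mm² (U = 1.0, A_e = A_n). φR_n = 0.75 × 450 × 1736 = 585.9 kN.
Tension yield (gross): A_g = 184×14 = 2576 mm². φR_n = 0.90 × 350 × 2576 = 811.4 kN.
Governing: min(504.9, 1598.9, 585.9, 811.4) = 504.9 kN → bolt shear.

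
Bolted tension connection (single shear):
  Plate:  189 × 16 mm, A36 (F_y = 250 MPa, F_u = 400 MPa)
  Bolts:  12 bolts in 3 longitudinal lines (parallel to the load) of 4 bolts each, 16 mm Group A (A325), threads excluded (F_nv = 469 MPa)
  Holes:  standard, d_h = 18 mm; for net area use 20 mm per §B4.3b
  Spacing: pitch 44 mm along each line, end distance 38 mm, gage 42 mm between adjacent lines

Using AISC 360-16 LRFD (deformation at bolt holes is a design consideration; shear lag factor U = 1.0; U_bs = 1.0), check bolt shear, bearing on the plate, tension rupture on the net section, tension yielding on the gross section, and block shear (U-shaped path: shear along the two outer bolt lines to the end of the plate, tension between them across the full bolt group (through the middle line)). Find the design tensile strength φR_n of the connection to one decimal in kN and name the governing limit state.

619.2 kN (net-section rupture governs)

Bolt shear: A_b = π(16)²/4 = 201.06 mm². φR_n = 0.75 × 469 × 201.06 × 12 × 1 = 848.7 kN.
Bearing (16 mm plate, F_u = 400 MPa): end bolts L_c = 38 − 18/2 = 29, R_n = min(1.2×29×16×400, 2.4×16×16×400) = 222.72 kN/bolt; interior L_c = 44 − 18 = 26, R_n = 199.68 kN/bolt. φR_n = 0.75 × (3×222.72 + 9×199.68) = 1849.0 kN.
Tension rupture (net): A_n = (189 − 3×20)×16 = 2064 mm² (U = 1.0, A_e = A_n). φR_n = 0.75 × 400 × 2064 = 619.2 kN.
Tension yield (gross): A_g = 189×16 = 3024 mm². φR_n = 0.90 × 250 × 3024 = 680.4 kN.
Block shear: shear path 2×[38+3×44] = 2×170 mm, A_gv = 5440, A_nv = 2×(170 − 3.5×20)×16 = 3200 mm²; tension across gage: (84 − 2×20)×16 = 704 mm². R_n = min(0.6×400×3200, 0.6×250×5440) + 1.0×400×704 = min(768, 816) + 281.6 = 1049.6 kN. φR_n = 0.75 × 1049.6 = 787.2 kN.
Governing: min(848.7, 1849.0, 619.2, 680.4, 787.2) = 619.2 kN → net-section rupture.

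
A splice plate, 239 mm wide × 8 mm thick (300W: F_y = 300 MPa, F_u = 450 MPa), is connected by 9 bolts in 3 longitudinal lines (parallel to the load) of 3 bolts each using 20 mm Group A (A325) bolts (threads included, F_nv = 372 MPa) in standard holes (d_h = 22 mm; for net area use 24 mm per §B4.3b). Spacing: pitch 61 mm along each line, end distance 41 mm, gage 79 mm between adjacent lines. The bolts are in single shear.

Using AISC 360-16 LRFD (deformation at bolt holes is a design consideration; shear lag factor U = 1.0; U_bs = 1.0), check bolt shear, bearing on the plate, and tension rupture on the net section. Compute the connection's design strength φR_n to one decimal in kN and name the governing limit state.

Bolt shear: A_b = π(20)²/4 = 314.16 mm². φR_n = 0.75 × 372 × 314.16 × 9 × 1 = 788.9 kN.
Bearing (8 mm plate, F_u = 450 MPa): end bolts L_c = 41 − 22/2 = 30, R_n = min(1.2×30×8×450, 2.4×20×8×450) = 129.6 kN/bolt; interior L_c = 61 − 22 = 39, R_n = 168.48 kN/bolt. φR_n = 0.75 × (3×129.6 + 6×168.48) = 1049.8 kN.
Tension rupture (net): A_n = (239 − 3×24)×8 = 1336 mm² (U = 1.0, A_e = A_n). φR_n = 0.75 × 450 × 1336 = 450.9 kN.
Governing: min(788.9, 1049.8, 450.9) = 450.9 kN → net-section rupture.

450.9 kN (net-section rupture governs)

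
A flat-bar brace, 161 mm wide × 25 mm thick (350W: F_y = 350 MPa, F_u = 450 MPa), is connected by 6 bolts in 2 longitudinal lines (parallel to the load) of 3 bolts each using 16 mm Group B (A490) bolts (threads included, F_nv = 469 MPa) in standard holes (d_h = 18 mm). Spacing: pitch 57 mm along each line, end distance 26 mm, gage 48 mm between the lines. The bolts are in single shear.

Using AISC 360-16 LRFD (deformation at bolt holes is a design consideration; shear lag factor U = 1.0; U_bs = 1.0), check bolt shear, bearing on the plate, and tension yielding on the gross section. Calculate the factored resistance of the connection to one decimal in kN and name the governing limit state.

Bolt shear: A_b = π(16)²/4 = 201.06 mm². φR_n = 0.75 × 469 × 201.06 × 6 × 1 = 424.3 kN.
Bearing (25 mm plate, F_u = 450 MPa): end bolts L_c = 26 − 18/2 = 17, R_n = min(1.2×17×25×450, 2.4×16×25×450) = 229.5 kN/bolt; interior L_c = 57 − 18 = 39, R_n = 432 kN/bolt. φR_n = 0.75 × (2×229.5 + 4×432) = 1640.3 kN.
Tension yield (gross): A_g = 161×25 = 4025 mm². φR_n = 0.90 × 350 × 4025 = 1267.9 kN.
Governing: min(424.3, 1640.3, 1267.9) = 424.3 kN → bolt shear.

424.3 kN (bolt shear governs)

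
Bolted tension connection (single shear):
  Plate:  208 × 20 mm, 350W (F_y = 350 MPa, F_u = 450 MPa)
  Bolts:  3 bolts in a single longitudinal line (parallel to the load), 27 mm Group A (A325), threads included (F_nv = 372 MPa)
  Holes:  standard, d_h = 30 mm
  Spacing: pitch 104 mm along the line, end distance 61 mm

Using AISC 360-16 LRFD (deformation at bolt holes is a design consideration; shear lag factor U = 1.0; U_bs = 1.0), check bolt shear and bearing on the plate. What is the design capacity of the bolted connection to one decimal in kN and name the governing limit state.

479.2 kN (bolt shear governs)

Bolt shear: A_b = π(27)²/4 = 572.56 mm². φR_n = 0.75 × 372 × 572.56 × 3 × 1 = 479.2 kN.
Bearing (20 mm plate, F_u = 450 MPa): end bolts L_c = 61 − 30/2 = 46, R_n = min(1.2×46×20×450, 2.4×27×20×450) = 496.8 kN/bolt; interior L_c = 104 − 30 = 74, R_n = 583.2 kN/bolt. φR_n = 0.75 × (1×496.8 + 2×583.2) = 1247.4 kN.
Governing: min(479.2, 1247.4) = 479.2 kN → bolt shear.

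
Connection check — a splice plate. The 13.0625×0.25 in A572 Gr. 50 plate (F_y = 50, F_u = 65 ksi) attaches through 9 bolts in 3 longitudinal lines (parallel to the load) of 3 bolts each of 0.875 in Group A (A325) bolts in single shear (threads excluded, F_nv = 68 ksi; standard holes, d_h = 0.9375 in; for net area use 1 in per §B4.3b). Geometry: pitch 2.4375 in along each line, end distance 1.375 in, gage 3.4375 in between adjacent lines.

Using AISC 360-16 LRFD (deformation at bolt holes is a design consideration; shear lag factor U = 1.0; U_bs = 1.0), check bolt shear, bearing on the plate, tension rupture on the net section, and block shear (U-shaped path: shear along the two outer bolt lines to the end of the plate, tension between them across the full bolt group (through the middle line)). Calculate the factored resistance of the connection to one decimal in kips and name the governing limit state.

114.3 kips (block shear governs)

Bolt shear: A_b = π(0.875)²/4 = 0.60132 in². φR_n = 0.75 × 68 × 0.60132 × 9 × 1 = 276.0 kips.
Bearing (0.25 in plate, F_u = 65 ksi): end bolts L_c = 1.375 − 0.9375/2 = 0.90625, R_n = min(1.2×0.90625×0.25×65, 2.4×0.875×0.25×65) = 17.672 kips/bolt; interior L_c = 2.4375 − 0.9375 = 1.5, R_n = 29.25 kips/bolt. φR_n = 0.75 × (3×17.672 + 6×29.25) = 171.4 kips.
Tension rupture (net): A_n = (13.0625 − 3×1)×0.25 = 2.5156 in² (U = 1.0, A_e = A_n). φR_n = 0.75 × 65 × 2.5156 = 122.6 kips.
Block shear: shear path 2×[1.375+2×2.4375] = 2×6.25 in, A_gv = 3.125, A_nv = 2×(6.25 − 2.5×1)×0.25 = 1.875 in²; tension across gage: (6.875 − 2×1)×0.25 = 1.2188 in². R_n = min(0.6×65×1.875, 0.6×50×3.125) + 1.0×65×1.2188 = min(73.125, 93.75) + 79.222 = 152.35 kips. φR_n = 0.75 × 152.35 = 114.3 kips.
Governing: min(276.0, 171.4, 122.6, 114.3) = 114.3 kips → block shear.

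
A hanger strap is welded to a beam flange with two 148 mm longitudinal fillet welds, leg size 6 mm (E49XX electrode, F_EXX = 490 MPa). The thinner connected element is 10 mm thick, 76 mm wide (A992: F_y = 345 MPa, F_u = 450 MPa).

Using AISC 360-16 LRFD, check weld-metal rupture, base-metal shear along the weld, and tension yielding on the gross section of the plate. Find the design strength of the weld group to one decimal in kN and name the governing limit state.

Weld metal: throat = 0.707×6 = 4.242 mm, L = 2×148 = 296 mm. φR_n = 0.75 × 0.6 × 490 × 4.242 × 296 = 276.9 kN.
Base metal shear (10 mm plate): yield φR_n = 1.0×0.6×345×10×296 = 612.7 kN; rupture φR_n = 0.75×0.6×450×10×296 = 599.4 kN; take 599.4 kN (rupture).
Tension yield (gross): A_g = 76×10 = 760 mm². φR_n = 0.90 × 345 × 760 = 236.0 kN.
Governing: min(276.9, 599.4, 236.0) = 236.0 kN → gross-section yield.

236.0 kN (gross-section yield governs)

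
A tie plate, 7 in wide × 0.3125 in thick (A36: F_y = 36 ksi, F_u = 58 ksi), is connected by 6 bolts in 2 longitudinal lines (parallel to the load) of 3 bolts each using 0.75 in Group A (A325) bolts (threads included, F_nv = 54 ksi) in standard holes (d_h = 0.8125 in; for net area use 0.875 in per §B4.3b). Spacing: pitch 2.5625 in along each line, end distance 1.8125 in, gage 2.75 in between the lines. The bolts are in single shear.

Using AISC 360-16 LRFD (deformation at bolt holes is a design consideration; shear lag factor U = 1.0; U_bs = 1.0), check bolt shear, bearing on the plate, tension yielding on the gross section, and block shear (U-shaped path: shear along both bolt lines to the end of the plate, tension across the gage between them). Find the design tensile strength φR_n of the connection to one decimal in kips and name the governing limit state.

70.9 kips (gross-section yield governs)

Bolt shear: A_b = π(0.75)²/4 = 0.44179 in². φR_n = 0.75 × 54 × 0.44179 × 6 × 1 = 107.4 kips.
Bearing (0.3125 in plate, F_u = 58 ksi): end bolts L_c = 1.8125 − 0.8125/2 = 1.40625, R_n = min(1.2×1.40625×0.3125×58, 2.4×0.75×0.3125×58) = 30.586 kips/bolt; interior L_c = 2.5625 − 0.8125 = 1.75, R_n = 32.625 kips/bolt. φR_n = 0.75 × (2×30.586 + 4×32.625) = 143.8 kips.
Tension yield (gross): A_g = 7×0.3125 = 2.1875 in². φR_n = 0.90 × 36 × 2.1875 = 70.9 kips.
Block shear: shear path 2×[1.8125+2×2.5625] = 2×6.9375 in, A_gv = 4.3359, A_nv = 2×(6.9375 − 2.5×0.875)×0.3125 = 2.9688 in²; tension across gage: (2.75 − 1×0.875)×0.3125 = 0.58594 in². R_n = min(0.6×58×2.9688, 0.6×36×4.3359) + 1.0×58×0.58594 = min(103.31, 93.655) + 33.985 = 127.64 kips. φR_n = 0.75 × 127.64 = 95.7 kips.
Governing: min(107.4, 143.8, 70.9, 95.7) = 70.9 kips → gross-section yield.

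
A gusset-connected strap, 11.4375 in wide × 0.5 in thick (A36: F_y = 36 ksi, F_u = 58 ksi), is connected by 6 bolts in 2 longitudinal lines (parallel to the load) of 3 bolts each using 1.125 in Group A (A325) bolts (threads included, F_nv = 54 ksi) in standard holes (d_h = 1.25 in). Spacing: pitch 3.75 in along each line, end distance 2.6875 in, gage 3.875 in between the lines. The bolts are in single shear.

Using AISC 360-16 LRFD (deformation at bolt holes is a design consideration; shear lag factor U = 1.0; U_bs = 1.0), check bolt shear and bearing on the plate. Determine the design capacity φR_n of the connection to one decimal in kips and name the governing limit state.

Bolt shear: A_b = π(1.125)²/4 = 0.99402 in². φR_n = 0.75 × 54 × 0.99402 × 6 × 1 = 241.5 kips.
Bearing (0.5 in plate, F_u = 58 ksi): end bolts L_c = 2.6875 − 1.25/2 = 2.0625, R_n = min(1.2×2.0625×0.5×58, 2.4×1.125×0.5×58) = 71.775 kips/bolt; interior L_c = 3.75 − 1.25 = 2.5, R_n = 78.3 kips/bolt. φR_n = 0.75 × (2×71.775 + 4×78.3) = 342.6 kips.
Governing: min(241.5, 342.6) = 241.5 kips → bolt shear.

241.5 kips (bolt shear governs)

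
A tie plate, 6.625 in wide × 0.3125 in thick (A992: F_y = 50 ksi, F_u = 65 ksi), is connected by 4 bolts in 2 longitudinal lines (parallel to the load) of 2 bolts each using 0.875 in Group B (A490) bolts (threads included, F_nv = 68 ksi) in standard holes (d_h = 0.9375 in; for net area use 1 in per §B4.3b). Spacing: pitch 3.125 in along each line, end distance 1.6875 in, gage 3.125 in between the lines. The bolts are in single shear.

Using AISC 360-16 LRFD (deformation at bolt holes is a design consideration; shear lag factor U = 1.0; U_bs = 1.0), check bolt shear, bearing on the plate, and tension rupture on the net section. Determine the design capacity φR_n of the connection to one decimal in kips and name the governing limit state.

Bolt shear: A_b = π(0.875)²/4 = 0.60132 in². φR_n = 0.75 × 68 × 0.60132 × 4 × 1 = 122.7 kips.
Bearing (0.3125 in plate, F_u = 65 ksi): end bolts L_c = 1.6875 − 0.9375/2 = 1.21875, R_n = min(1.2×1.21875×0.3125×65, 2.4×0.875×0.3125×65) = 29.707 kips/bolt; interior L_c = 3.125 − 0.9375 = 2.1875, R_n = 42.656 kips/bolt. φR_n = 0.75 × (2×29.707 + 2×42.656) = 108.5 kips.
Tension rupture (net): A_n = (6.625 − 2×1)×0.3125 = 1.4453 in² (U = 1.0, A_e = A_n). φR_n = 0.75 × 65 × 1.4453 = 70.5 kips.
Governing: min(122.7, 108.5, 70.5) = 70.5 kips → net-section rupture.

70.5 kips (net-section rupture governs)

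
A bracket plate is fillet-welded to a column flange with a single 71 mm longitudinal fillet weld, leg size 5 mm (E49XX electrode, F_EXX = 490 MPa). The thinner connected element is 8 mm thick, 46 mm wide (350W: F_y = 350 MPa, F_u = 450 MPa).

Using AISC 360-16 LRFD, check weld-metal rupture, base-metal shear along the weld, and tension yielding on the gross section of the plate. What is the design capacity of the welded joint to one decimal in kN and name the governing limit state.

55.3 kN (weld metal governs)

Weld metal: throat = 0.707×5 = 3.535 mm, L = 71 mm. φR_n = 0.75 × 0.6 × 490 × 3.535 × 71 = 55.3 kN.
Base metal shear (8 mm plate): yield φR_n = 1.0×0.6×350×8×71 = 119.3 kN; rupture φR_n = 0.75×0.6×450×8×71 = 115.0 kN; take 115.0 kN (rupture).
Tension yield (gross): A_g = 46×8 = 368 mm². φR_n = 0.90 × 350 × 368 = 115.9 kN.
Governing: min(55.3, 115.0, 115.9) = 55.3 kN → weld metal.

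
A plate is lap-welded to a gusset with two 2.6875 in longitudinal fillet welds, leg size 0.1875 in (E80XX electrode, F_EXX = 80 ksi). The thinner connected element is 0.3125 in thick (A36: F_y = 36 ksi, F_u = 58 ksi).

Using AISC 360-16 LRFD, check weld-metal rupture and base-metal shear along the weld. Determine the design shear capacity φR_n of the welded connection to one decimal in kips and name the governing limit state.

25.7 kips (weld metal governs)

Weld metal: throat = 0.707×0.1875 = 0.13256 in, L = 2×2.6875 = 5.375 in. φR_n = 0.75 × 0.6 × 80 × 0.13256 × 5.375 = 25.7 kips.
Base metal shear (0.3125 in plate): yield φR_n = 1.0×0.6×36×0.3125×5.375 = 36.3 kips; rupture φR_n = 0.75×0.6×58×0.3125×5.375 = 43.8 kips; take 36.3 kips (yield).
Governing: min(25.7, 36.3) = 25.7 kips → weld metal.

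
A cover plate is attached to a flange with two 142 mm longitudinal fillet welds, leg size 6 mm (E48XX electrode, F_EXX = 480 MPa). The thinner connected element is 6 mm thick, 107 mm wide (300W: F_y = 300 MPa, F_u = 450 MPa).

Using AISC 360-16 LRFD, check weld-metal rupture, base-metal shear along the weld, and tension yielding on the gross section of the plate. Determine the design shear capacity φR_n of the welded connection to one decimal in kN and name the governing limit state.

173.3 kN (gross-section yield governs)

Weld metal: throat = 0.707×6 = 4.242 mm, L = 2×142 = 284 mm. φR_n = 0.75 × 0.6 × 480 × 4.242 × 284 = 260.2 kN.
Base metal shear (6 mm plate): yield φR_n = 1.0×0.6×300×6×284 = 306.7 kN; rupture φR_n = 0.75×0.6×450×6×284 = 345.1 kN; take 306.7 kN (yield).
Tension yield (gross): A_g = 107×6 = 642 mm². φR_n = 0.90 × 300 × 642 = 173.3 kN.
Governing: min(260.2, 306.7, 173.3) = 173.3 kN → gross-section yield.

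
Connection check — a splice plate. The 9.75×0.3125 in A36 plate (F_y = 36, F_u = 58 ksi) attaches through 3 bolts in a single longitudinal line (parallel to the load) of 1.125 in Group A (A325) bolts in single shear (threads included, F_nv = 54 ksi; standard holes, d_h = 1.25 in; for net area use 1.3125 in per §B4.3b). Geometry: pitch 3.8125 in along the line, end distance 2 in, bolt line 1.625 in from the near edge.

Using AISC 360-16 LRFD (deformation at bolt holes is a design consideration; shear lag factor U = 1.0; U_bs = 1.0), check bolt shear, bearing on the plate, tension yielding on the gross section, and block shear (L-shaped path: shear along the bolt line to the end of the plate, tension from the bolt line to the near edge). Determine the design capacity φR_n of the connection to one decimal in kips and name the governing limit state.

Bolt shear: A_b = π(1.125)²/4 = 0.99402 in². φR_n = 0.75 × 54 × 0.99402 × 3 × 1 = 120.8 kips.
Bearing (0.3125 in plate, F_u = 58 ksi): end bolts L_c = 2 − 1.25/2 = 1.375, R_n = min(1.2×1.375×0.3125×58, 2.4×1.125×0.3125×58) = 29.906 kips/bolt; interior L_c = 3.8125 − 1.25 = 2.5625, R_n = 48.938 kips/bolt. φR_n = 0.75 × (1×29.906 + 2×48.938) = 95.8 kips.
Tension yield (gross): A_g = 9.75×0.3125 = 3.0469 in². φR_n = 0.90 × 36 × 3.0469 = 98.7 kips.
Block shear: shear path 1×[2+2×3.8125] = 1×9.625 in, A_gv = 3.0078, A_nv = 1×(9.625 − 2.5×1.3125)×0.3125 = 1.9824 in²; tension to near edge: (1.625 − 0.5×1.3125)×0.3125 = 0.30273 in². R_n = min(0.6×58×1.9824, 0.6×36×3.0078) + 1.0×58×0.30273 = min(68.988, 64.968) + 17.558 = 82.526 kips. φR_n = 0.75 × 82.526 = 61.9 kips.
Governing: min(120.8, 95.8, 98.7, 61.9) = 61.9 kips → block shear.

61.9 kips (block shear governs)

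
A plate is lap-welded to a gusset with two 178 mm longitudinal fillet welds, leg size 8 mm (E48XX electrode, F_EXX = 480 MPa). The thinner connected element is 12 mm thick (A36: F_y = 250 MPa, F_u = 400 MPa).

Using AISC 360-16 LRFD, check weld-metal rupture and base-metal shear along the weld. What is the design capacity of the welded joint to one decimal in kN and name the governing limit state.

Weld metal: throat = 0.707×8 = 5.656 mm, L = 2×178 = 356 mm. φR_n = 0.75 × 0.6 × 480 × 5.656 × 356 = 434.9 kN.
Base metal shear (12 mm plate): yield φR_n = 1.0×0.6×250×12×356 = 640.8 kN; rupture φR_n = 0.75×0.6×400×12×356 = 769.0 kN; take 640.8 kN (yield).
Governing: min(434.9, 640.8) = 434.9 kN → weld metal.

434.9 kN (weld metal governs)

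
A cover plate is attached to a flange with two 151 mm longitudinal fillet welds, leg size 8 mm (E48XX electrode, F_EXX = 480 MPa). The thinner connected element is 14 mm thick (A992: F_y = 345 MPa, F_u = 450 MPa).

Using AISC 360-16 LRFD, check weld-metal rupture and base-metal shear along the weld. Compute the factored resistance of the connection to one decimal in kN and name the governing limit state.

Weld metal: throat = 0.707×8 = 5.656 mm, L = 2×151 = 302 mm. φR_n = 0.75 × 0.6 × 480 × 5.656 × 302 = 369.0 kN.
Base metal shear (14 mm plate): yield φR_n = 1.0×0.6×345×14×302 = 875.2 kN; rupture φR_n = 0.75×0.6×450×14×302 = 856.2 kN; take 856.2 kN (rupture).
Governing: min(369.0, 856.2) = 369.0 kN → weld metal.

369.0 kN (weld metal governs)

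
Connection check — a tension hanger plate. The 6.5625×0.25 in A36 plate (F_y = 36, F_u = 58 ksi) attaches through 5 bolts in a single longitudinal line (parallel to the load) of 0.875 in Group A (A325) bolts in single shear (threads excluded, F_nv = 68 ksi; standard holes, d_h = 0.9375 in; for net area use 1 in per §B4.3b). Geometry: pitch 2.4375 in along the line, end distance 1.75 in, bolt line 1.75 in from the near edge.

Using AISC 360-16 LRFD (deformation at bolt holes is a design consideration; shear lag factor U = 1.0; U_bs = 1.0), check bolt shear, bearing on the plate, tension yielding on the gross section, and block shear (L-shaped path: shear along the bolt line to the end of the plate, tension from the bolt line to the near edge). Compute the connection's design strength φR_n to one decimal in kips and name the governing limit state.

Bolt shear: A_b = π(0.875)²/4 = 0.60132 in². φR_n = 0.75 × 68 × 0.60132 × 5 × 1 = 153.3 kips.
Bearing (0.25 in plate, F_u = 58 ksi): end bolts L_c = 1.75 − 0.9375/2 = 1.28125, R_n = min(1.2×1.28125×0.25×58, 2.4×0.875×0.25×58) = 22.294 kips/bolt; interior L_c = 2.4375 − 0.9375 = 1.5, R_n = 26.1 kips/bolt. φR_n = 0.75 × (1×22.294 + 4×26.1) = 95.0 kips.
Tension yield (gross): A_g = 6.5625×0.25 = 1.6406 in². φR_n = 0.90 × 36 × 1.6406 = 53.2 kips.
Block shear: shear path 1×[1.75+4×2.4375] = 1×11.5 in, A_gv = 2.875, A_nv = 1×(11.5 − 4.5×1)×0.25 = 1.75 in²; tension to near edge: (1.75 − 0.5×1)×0.25 = 0.3125 in². R_n = min(0.6×58×1.75, 0.6×36×2.875) + 1.0×58×0.3125 = min(60.9, 62.1) + 18.125 = 79.025 kips. φR_n = 0.75 × 79.025 = 59.3 kips.
Governing: min(153.3, 95.0, 53.2, 59.3) = 53.2 kips → gross-section yield.

53.2 kips (gross-section yield governs)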